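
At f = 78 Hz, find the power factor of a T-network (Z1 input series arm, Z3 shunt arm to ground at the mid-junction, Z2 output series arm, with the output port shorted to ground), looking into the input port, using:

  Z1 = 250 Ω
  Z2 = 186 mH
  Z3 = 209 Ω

Step 1 — Angular frequency: ω = 2π·f = 2π·78 = 490.1 rad/s.
Step 2 — Component impedances:
  Z1: Z = R = 250 Ω
  Z2: Z = jωL = j·490.1·0.186 = 0 + j91.16 Ω
  Z3: Z = R = 209 Ω
Step 3 — With the output port shorted to ground, the output series arm Z2 runs from the junction to ground; the shunt arm Z3 also runs from the junction to ground. They appear in parallel: Z3 || Z2 = 33.4 + j76.59 Ω.
Step 4 — Series with input arm Z1: Z_in = Z1 + (Z3 || Z2) = 283.4 + j76.59 Ω = 293.6∠15.1° Ω.
Step 5 — Power factor: PF = cos(φ) = Re(Z)/|Z| = 283.4/293.57 = 0.9654.
Step 6 — Type: Im(Z) = 76.59 ⇒ lagging (phase φ = 15.1°).

PF = 0.9654 (lagging, φ = 15.1°)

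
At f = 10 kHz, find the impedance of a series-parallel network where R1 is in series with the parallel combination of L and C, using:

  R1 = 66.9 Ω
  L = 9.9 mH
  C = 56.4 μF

Step 1 — Angular frequency: ω = 2π·f = 2π·1e+04 = 6.283e+04 rad/s.
Step 2 — Component impedances:
  R1: Z = R = 66.9 Ω
  L: Z = jωL = j·6.283e+04·0.0099 = 0 + j622 Ω
  C: Z = 1/(jωC) = -j/(ω·C) = 0 - j0.2822 Ω
Step 3 — Parallel branch: L || C = 1/(1/L + 1/C) = 0 - j0.2823 Ω.
Step 4 — Series with R1: Z_total = R1 + (L || C) = 66.9 - j0.2823 Ω = 66.9∠-0.2° Ω.

Z = 66.9 - j0.2823 Ω = 66.9∠-0.2° Ω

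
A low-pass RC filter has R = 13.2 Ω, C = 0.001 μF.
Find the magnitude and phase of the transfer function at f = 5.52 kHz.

Step 1 — Angular frequency: ω = 2π·5520 = 3.468e+04 rad/s.
Step 2 — Transfer function: H(jω) = 1/(1 + jωRC).
Step 3 — Denominator: 1 + jωRC = 1 + j·3.468e+04·13.2·1e-09 = 1 + j0.0004578.
Step 4 — H = 1 - j0.0004578.
Step 5 — Magnitude: |H| = 1 (-0.0 dB); phase: φ = -0.0°.

|H| = 1 (-0.0 dB), φ = -0.0°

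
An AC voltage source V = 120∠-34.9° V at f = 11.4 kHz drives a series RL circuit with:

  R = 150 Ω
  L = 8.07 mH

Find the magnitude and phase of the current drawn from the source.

Step 1 — Angular frequency: ω = 2π·f = 2π·1.14e+04 = 7.163e+04 rad/s.
Step 2 — Component impedances:
  R: Z = R = 150 Ω
  L: Z = jωL = j·7.163e+04·0.00807 = 0 + j578 Ω
Step 3 — Series combination: Z_total = R + L = 150 + j578 Ω = 597.2∠75.5° Ω.
Step 4 — Source phasor: V = 120∠-34.9° V = 98.42 - j68.66 V.
Step 5 — Ohm's law: I = V / Z_total = (98.42 - j68.66) / (150 + j578) = -0.06989 - j0.1884 A.
Step 6 — Convert to polar: |I| = 0.2009 A, ∠I = -110.4°.

I = 0.2009∠-110.4° A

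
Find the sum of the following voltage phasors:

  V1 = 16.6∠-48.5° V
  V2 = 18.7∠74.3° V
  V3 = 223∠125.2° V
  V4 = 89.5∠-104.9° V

Step 1 — Convert each phasor to rectangular form:
  V1 = 16.6·(cos(-48.5°) + j·sin(-48.5°)) = 11 - j12.43 V
  V2 = 18.7·(cos(74.3°) + j·sin(74.3°)) = 5.06 + j18 V
  V3 = 223·(cos(125.2°) + j·sin(125.2°)) = -128.5 + j182.2 V
  V4 = 89.5·(cos(-104.9°) + j·sin(-104.9°)) = -23.01 - j86.49 V
Step 2 — Sum components: V_total = -135.5 + j101.3 V.
Step 3 — Convert to polar: |V_total| = 169.2 V, ∠V_total = 143.2°.

V_total = 169.2∠143.2° V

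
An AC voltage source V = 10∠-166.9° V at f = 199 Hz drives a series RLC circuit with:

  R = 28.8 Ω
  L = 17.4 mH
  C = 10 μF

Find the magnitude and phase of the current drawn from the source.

Step 1 — Angular frequency: ω = 2π·f = 2π·199 = 1250 rad/s.
Step 2 — Component impedances:
  R: Z = R = 28.8 Ω
  L: Z = jωL = j·1250·0.0174 = 0 + j21.76 Ω
  C: Z = 1/(jωC) = -j/(ω·C) = 0 - j79.98 Ω
Step 3 — Series combination: Z_total = R + L + C = 28.8 - j58.22 Ω = 64.95∠-63.7° Ω.
Step 4 — Source phasor: V = 10∠-166.9° V = -9.74 - j2.267 V.
Step 5 — Ohm's law: I = V / Z_total = (-9.74 - j2.267) / (28.8 - j58.22) = -0.03521 - j0.1499 A.
Step 6 — Convert to polar: |I| = 0.154 A, ∠I = -103.2°.

I = 0.154∠-103.2° A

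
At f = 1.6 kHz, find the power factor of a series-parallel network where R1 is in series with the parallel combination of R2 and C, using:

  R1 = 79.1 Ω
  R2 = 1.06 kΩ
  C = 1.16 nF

Step 1 — Angular frequency: ω = 2π·f = 2π·1600 = 1.005e+04 rad/s.
Step 2 — Component impedances:
  R1: Z = R = 79.1 Ω
  R2: Z = R = 1060 Ω
  C: Z = 1/(jωC) = -j/(ω·C) = 0 - j8.575e+04 Ω
Step 3 — Parallel branch: R2 || C = 1/(1/R2 + 1/C) = 1060 - j13.1 Ω.
Step 4 — Series with R1: Z_total = R1 + (R2 || C) = 1139 - j13.1 Ω = 1139∠-0.7° Ω.
Step 5 — Power factor: PF = cos(φ) = Re(Z)/|Z| = 1138.9/1139 = 0.9999.
Step 6 — Type: Im(Z) = -13.1 ⇒ leading (phase φ = -0.7°).

PF = 0.9999 (leading, φ = -0.7°)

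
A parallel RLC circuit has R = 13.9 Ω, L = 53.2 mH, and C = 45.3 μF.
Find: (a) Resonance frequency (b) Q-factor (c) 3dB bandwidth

Step 1 — Resonance: ω₀ = 1/√(LC) = 1/√(0.0532·4.53e-05) = 644.2 rad/s.
Step 2 — f₀ = ω₀/(2π) = 102.5 Hz.
Step 3 — Parallel Q: Q = R/(ω₀L) = 13.9/(644.2·0.0532) = 0.4056.
Step 4 — Bandwidth: Δω = ω₀/Q = 1588 rad/s; BW = Δω/(2π) = 252.8 Hz.

(a) f₀ = 102.5 Hz  (b) Q = 0.4056  (c) BW = 252.8 Hz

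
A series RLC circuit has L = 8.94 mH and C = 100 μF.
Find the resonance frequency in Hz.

Step 1 — Resonance condition Im(Z)=0 gives ω₀ = 1/√(LC).
Step 2 — ω₀ = 1/√(0.00894·0.0001) = 1058 rad/s.
Step 3 — f₀ = ω₀/(2π) = 168.3 Hz.

f₀ = 168.3 Hz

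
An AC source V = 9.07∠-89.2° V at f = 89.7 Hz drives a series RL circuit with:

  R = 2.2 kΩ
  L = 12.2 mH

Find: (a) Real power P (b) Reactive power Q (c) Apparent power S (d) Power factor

Step 1 — Angular frequency: ω = 2π·f = 2π·89.7 = 563.6 rad/s.
Step 2 — Component impedances:
  R: Z = R = 2200 Ω
  L: Z = jωL = j·563.6·0.0122 = 0 + j6.876 Ω
Step 3 — Series combination: Z_total = R + L = 2200 + j6.876 Ω = 2200∠0.2° Ω.
Step 4 — Source phasor: V = 9.07∠-89.2° V = 0.1266 - j9.069 V.
Step 5 — Current: I = V / Z = 4.468e-05 - j0.004122 A = 0.004123∠-89.4° A.
Step 6 — Complex power: S = V·I* = 0.03739 + j0.0001169 VA.
Step 7 — Real power: P = Re(S) = 0.03739 W.
Step 8 — Reactive power: Q = Im(S) = 0.0001169 VAR.
Step 9 — Apparent power: |S| = 0.03739 VA.
Step 10 — Power factor: PF = P/|S| = 1 (lagging).

(a) P = 0.03739 W  (b) Q = 0.0001169 VAR  (c) S = 0.03739 VA  (d) PF = 1 (lagging)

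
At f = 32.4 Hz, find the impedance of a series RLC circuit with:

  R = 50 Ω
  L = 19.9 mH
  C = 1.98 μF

Step 1 — Angular frequency: ω = 2π·f = 2π·32.4 = 203.6 rad/s.
Step 2 — Component impedances:
  R: Z = R = 50 Ω
  L: Z = jωL = j·203.6·0.0199 = 0 + j4.051 Ω
  C: Z = 1/(jωC) = -j/(ω·C) = 0 - j2481 Ω
Step 3 — Series combination: Z_total = R + L + C = 50 - j2477 Ω = 2477∠-88.8° Ω.

Z = 50 - j2477 Ω = 2477∠-88.8° Ω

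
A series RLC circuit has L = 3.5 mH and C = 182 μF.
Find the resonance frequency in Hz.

Step 1 — Resonance condition Im(Z)=0 gives ω₀ = 1/√(LC).
Step 2 — ω₀ = 1/√(0.0035·0.000182) = 1253 rad/s.
Step 3 — f₀ = ω₀/(2π) = 199.4 Hz.

f₀ = 199.4 Hz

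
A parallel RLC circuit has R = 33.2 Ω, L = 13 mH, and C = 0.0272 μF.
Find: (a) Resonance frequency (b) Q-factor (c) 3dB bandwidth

Step 1 — Resonance: ω₀ = 1/√(LC) = 1/√(0.013·2.72e-08) = 5.318e+04 rad/s.
Step 2 — f₀ = ω₀/(2π) = 8464 Hz.
Step 3 — Parallel Q: Q = R/(ω₀L) = 33.2/(5.318e+04·0.013) = 0.04802.
Step 4 — Bandwidth: Δω = ω₀/Q = 1.107e+06 rad/s; BW = Δω/(2π) = 1.762e+05 Hz.

(a) f₀ = 8464 Hz  (b) Q = 0.04802  (c) BW = 1.762e+05 Hz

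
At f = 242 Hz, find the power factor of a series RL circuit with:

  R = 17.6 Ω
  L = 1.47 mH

Step 1 — Angular frequency: ω = 2π·f = 2π·242 = 1521 rad/s.
Step 2 — Component impedances:
  R: Z = R = 17.6 Ω
  L: Z = jωL = j·1521·0.00147 = 0 + j2.235 Ω
Step 3 — Series combination: Z_total = R + L = 17.6 + j2.235 Ω = 17.74∠7.2° Ω.
Step 4 — Power factor: PF = cos(φ) = Re(Z)/|Z| = 17.6/17.7414 = 0.992.
Step 5 — Type: Im(Z) = 2.235 ⇒ lagging (phase φ = 7.2°).

PF = 0.992 (lagging, φ = 7.2°)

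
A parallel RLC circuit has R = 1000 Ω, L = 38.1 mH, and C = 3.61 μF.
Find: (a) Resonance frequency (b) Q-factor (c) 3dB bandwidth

Step 1 — Resonance: ω₀ = 1/√(LC) = 1/√(0.0381·3.61e-06) = 2696 rad/s.
Step 2 — f₀ = ω₀/(2π) = 429.1 Hz.
Step 3 — Parallel Q: Q = R/(ω₀L) = 1000/(2696·0.0381) = 9.734.
Step 4 — Bandwidth: Δω = ω₀/Q = 277 rad/s; BW = Δω/(2π) = 44.09 Hz.

(a) f₀ = 429.1 Hz  (b) Q = 9.734  (c) BW = 44.09 Hz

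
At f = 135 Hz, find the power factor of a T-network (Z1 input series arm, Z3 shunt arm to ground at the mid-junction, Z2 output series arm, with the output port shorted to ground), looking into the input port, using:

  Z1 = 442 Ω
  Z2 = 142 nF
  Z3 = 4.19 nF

Step 1 — Angular frequency: ω = 2π·f = 2π·135 = 848.2 rad/s.
Step 2 — Component impedances:
  Z1: Z = R = 442 Ω
  Z2: Z = 1/(jωC) = -j/(ω·C) = 0 - j8302 Ω
  Z3: Z = 1/(jωC) = -j/(ω·C) = 0 - j2.814e+05 Ω
Step 3 — With the output port shorted to ground, the output series arm Z2 runs from the junction to ground; the shunt arm Z3 also runs from the junction to ground. They appear in parallel: Z3 || Z2 = 0 - j8064 Ω.
Step 4 — Series with input arm Z1: Z_in = Z1 + (Z3 || Z2) = 442 - j8064 Ω = 8076∠-86.9° Ω.
Step 5 — Power factor: PF = cos(φ) = Re(Z)/|Z| = 442/8076 = 0.05473.
Step 6 — Type: Im(Z) = -8064 ⇒ leading (phase φ = -86.9°).

PF = 0.05473 (leading, φ = -86.9°)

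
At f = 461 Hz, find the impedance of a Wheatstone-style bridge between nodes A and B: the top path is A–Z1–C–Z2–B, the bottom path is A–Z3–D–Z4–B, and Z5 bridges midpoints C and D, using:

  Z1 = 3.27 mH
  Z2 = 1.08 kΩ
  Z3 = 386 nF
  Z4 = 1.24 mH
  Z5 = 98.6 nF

Step 1 — Angular frequency: ω = 2π·f = 2π·461 = 2897 rad/s.
Step 2 — Component impedances:
  Z1: Z = jωL = j·2897·0.00327 = 0 + j9.472 Ω
  Z2: Z = R = 1080 Ω
  Z3: Z = 1/(jωC) = -j/(ω·C) = 0 - j894.4 Ω
  Z4: Z = jωL = j·2897·0.00124 = 0 + j3.592 Ω
  Z5: Z = 1/(jωC) = -j/(ω·C) = 0 - j3501 Ω
Step 3 — Bridge requires nodal analysis (the Z5 bridge couples midpoints C and D, so the two paths cannot be reduced to a simple series/parallel combination). Setting node B to ground and injecting 1 A at node A, the 3-node admittance system at A, C, D solves to V_A = Z_AB = 328.2 - j494.8 Ω = 593.8∠-56.4° Ω.

Z = 328.2 - j494.8 Ω = 593.8∠-56.4° Ω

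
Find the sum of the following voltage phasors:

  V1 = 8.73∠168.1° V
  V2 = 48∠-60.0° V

Step 1 — Convert each phasor to rectangular form:
  V1 = 8.73·(cos(168.1°) + j·sin(168.1°)) = -8.542 + j1.8 V
  V2 = 48·(cos(-60.0°) + j·sin(-60.0°)) = 24 - j41.57 V
Step 2 — Sum components: V_total = 15.46 - j39.77 V.
Step 3 — Convert to polar: |V_total| = 42.67 V, ∠V_total = -68.8°.

V_total = 42.67∠-68.8° V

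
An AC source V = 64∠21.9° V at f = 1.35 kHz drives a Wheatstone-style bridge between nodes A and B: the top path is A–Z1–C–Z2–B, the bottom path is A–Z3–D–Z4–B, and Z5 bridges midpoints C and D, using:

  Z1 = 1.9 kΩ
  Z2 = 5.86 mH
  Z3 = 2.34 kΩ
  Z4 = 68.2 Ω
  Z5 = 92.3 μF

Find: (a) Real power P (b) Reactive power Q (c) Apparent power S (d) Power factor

Step 1 — Angular frequency: ω = 2π·f = 2π·1350 = 8482 rad/s.
Step 2 — Component impedances:
  Z1: Z = R = 1900 Ω
  Z2: Z = jωL = j·8482·0.00586 = 0 + j49.71 Ω
  Z3: Z = R = 2340 Ω
  Z4: Z = R = 68.2 Ω
  Z5: Z = 1/(jωC) = -j/(ω·C) = 0 - j1.277 Ω
Step 3 — Bridge requires nodal analysis (the Z5 bridge couples midpoints C and D, so the two paths cannot be reduced to a simple series/parallel combination). Setting node B to ground and injecting 1 A at node A, the 3-node admittance system at A, C, D solves to V_A = Z_AB = 1072 + j32.74 Ω = 1073∠1.7° Ω.
Step 4 — Source phasor: V = 64∠21.9° V = 59.38 + j23.87 V.
Step 5 — Current: I = V / Z = 0.05601 + j0.02055 A = 0.05967∠20.2° A.
Step 6 — Complex power: S = V·I* = 3.817 + j0.1166 VA.
Step 7 — Real power: P = Re(S) = 3.817 W.
Step 8 — Reactive power: Q = Im(S) = 0.1166 VAR.
Step 9 — Apparent power: |S| = 3.819 VA.
Step 10 — Power factor: PF = P/|S| = 0.9995 (lagging).

(a) P = 3.817 W  (b) Q = 0.1166 VAR  (c) S = 3.819 VA  (d) PF = 0.9995 (lagging)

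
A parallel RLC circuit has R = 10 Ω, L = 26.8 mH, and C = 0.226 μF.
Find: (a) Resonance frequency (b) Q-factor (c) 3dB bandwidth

Step 1 — Resonance: ω₀ = 1/√(LC) = 1/√(0.0268·2.26e-07) = 1.285e+04 rad/s.
Step 2 — f₀ = ω₀/(2π) = 2045 Hz.
Step 3 — Parallel Q: Q = R/(ω₀L) = 10/(1.285e+04·0.0268) = 0.02904.
Step 4 — Bandwidth: Δω = ω₀/Q = 4.425e+05 rad/s; BW = Δω/(2π) = 7.042e+04 Hz.

(a) f₀ = 2045 Hz  (b) Q = 0.02904  (c) BW = 7.042e+04 Hz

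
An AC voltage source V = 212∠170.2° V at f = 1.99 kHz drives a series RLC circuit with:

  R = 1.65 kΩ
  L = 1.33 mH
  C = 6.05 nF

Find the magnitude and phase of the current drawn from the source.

Step 1 — Angular frequency: ω = 2π·f = 2π·1990 = 1.25e+04 rad/s.
Step 2 — Component impedances:
  R: Z = R = 1650 Ω
  L: Z = jωL = j·1.25e+04·0.00133 = 0 + j16.63 Ω
  C: Z = 1/(jωC) = -j/(ω·C) = 0 - j1.322e+04 Ω
Step 3 — Series combination: Z_total = R + L + C = 1650 - j1.32e+04 Ω = 1.331e+04∠-82.9° Ω.
Step 4 — Source phasor: V = 212∠170.2° V = -208.9 + j36.08 V.
Step 5 — Ohm's law: I = V / Z_total = (-208.9 + j36.08) / (1650 - j1.32e+04) = -0.004638 - j0.01524 A.
Step 6 — Convert to polar: |I| = 0.01593 A, ∠I = -106.9°.

I = 0.01593∠-106.9° A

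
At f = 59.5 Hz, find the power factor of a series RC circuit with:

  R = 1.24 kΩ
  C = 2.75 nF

Step 1 — Angular frequency: ω = 2π·f = 2π·59.5 = 373.8 rad/s.
Step 2 — Component impedances:
  R: Z = R = 1240 Ω
  C: Z = 1/(jωC) = -j/(ω·C) = 0 - j9.727e+05 Ω
Step 3 — Series combination: Z_total = R + C = 1240 - j9.727e+05 Ω = 9.727e+05∠-89.9° Ω.
Step 4 — Power factor: PF = cos(φ) = Re(Z)/|Z| = 1240/9.727e+05 = 0.001275.
Step 5 — Type: Im(Z) = -9.727e+05 ⇒ leading (phase φ = -89.9°).

PF = 0.001275 (leading, φ = -89.9°)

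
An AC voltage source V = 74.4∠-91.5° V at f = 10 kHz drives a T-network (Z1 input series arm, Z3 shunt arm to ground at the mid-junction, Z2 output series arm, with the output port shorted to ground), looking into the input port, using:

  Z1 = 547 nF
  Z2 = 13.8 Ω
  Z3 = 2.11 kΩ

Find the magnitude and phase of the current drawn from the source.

Step 1 — Angular frequency: ω = 2π·f = 2π·1e+04 = 6.283e+04 rad/s.
Step 2 — Component impedances:
  Z1: Z = 1/(jωC) = -j/(ω·C) = 0 - j29.1 Ω
  Z2: Z = R = 13.8 Ω
  Z3: Z = R = 2110 Ω
Step 3 — With the output port shorted to ground, the output series arm Z2 runs from the junction to ground; the shunt arm Z3 also runs from the junction to ground. They appear in parallel: Z3 || Z2 = 13.71 Ω.
Step 4 — Series with input arm Z1: Z_in = Z1 + (Z3 || Z2) = 13.71 - j29.1 Ω = 32.16∠-64.8° Ω.
Step 5 — Source phasor: V = 74.4∠-91.5° V = -1.948 - j74.37 V.
Step 6 — Ohm's law: I = V / Z_total = (-1.948 - j74.37) / (13.71 - j29.1) = 2.066 - j1.04 A.
Step 7 — Convert to polar: |I| = 2.313 A, ∠I = -26.7°.

I = 2.313∠-26.7° A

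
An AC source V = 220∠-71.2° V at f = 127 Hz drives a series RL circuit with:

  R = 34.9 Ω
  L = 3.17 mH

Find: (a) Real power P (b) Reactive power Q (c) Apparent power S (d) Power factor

Step 1 — Angular frequency: ω = 2π·f = 2π·127 = 798 rad/s.
Step 2 — Component impedances:
  R: Z = R = 34.9 Ω
  L: Z = jωL = j·798·0.00317 = 0 + j2.53 Ω
Step 3 — Series combination: Z_total = R + L = 34.9 + j2.53 Ω = 34.99∠4.1° Ω.
Step 4 — Source phasor: V = 220∠-71.2° V = 70.9 - j208.3 V.
Step 5 — Current: I = V / Z = 1.591 - j6.083 A = 6.287∠-75.3° A.
Step 6 — Complex power: S = V·I* = 1380 + j99.99 VA.
Step 7 — Real power: P = Re(S) = 1380 W.
Step 8 — Reactive power: Q = Im(S) = 99.99 VAR.
Step 9 — Apparent power: |S| = 1383 VA.
Step 10 — Power factor: PF = P/|S| = 0.9974 (lagging).

(a) P = 1380 W  (b) Q = 99.99 VAR  (c) S = 1383 VA  (d) PF = 0.9974 (lagging)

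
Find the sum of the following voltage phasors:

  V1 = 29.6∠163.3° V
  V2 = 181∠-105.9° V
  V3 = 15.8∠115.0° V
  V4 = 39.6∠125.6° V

Step 1 — Convert each phasor to rectangular form:
  V1 = 29.6·(cos(163.3°) + j·sin(163.3°)) = -28.35 + j8.506 V
  V2 = 181·(cos(-105.9°) + j·sin(-105.9°)) = -49.59 - j174.1 V
  V3 = 15.8·(cos(115.0°) + j·sin(115.0°)) = -6.677 + j14.32 V
  V4 = 39.6·(cos(125.6°) + j·sin(125.6°)) = -23.05 + j32.2 V
Step 2 — Sum components: V_total = -107.7 - j119.1 V.
Step 3 — Convert to polar: |V_total| = 160.5 V, ∠V_total = -132.1°.

V_total = 160.5∠-132.1° V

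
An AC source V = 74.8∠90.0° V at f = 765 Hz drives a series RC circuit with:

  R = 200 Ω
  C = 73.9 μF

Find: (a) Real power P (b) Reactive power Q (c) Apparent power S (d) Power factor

Step 1 — Angular frequency: ω = 2π·f = 2π·765 = 4807 rad/s.
Step 2 — Component impedances:
  R: Z = R = 200 Ω
  C: Z = 1/(jωC) = -j/(ω·C) = 0 - j2.815 Ω
Step 3 — Series combination: Z_total = R + C = 200 - j2.815 Ω = 200∠-0.8° Ω.
Step 4 — Source phasor: V = 74.8∠90.0° V = 0 + j74.8 V.
Step 5 — Current: I = V / Z = -0.005263 + j0.3739 A = 0.374∠90.8° A.
Step 6 — Complex power: S = V·I* = 27.97 - j0.3937 VA.
Step 7 — Real power: P = Re(S) = 27.97 W.
Step 8 — Reactive power: Q = Im(S) = -0.3937 VAR.
Step 9 — Apparent power: |S| = 27.97 VA.
Step 10 — Power factor: PF = P/|S| = 0.9999 (leading).

(a) P = 27.97 W  (b) Q = -0.3937 VAR  (c) S = 27.97 VA  (d) PF = 0.9999 (leading)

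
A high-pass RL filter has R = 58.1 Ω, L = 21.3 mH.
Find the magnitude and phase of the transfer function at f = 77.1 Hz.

Step 1 — Angular frequency: ω = 2π·77.1 = 484.4 rad/s.
Step 2 — Transfer function: H(jω) = jωL/(R + jωL).
Step 3 — Numerator jωL = j·10.32; denominator R + jωL = 58.1 + j10.32.
Step 4 — H = 0.03058 + j0.1722.
Step 5 — Magnitude: |H| = 0.1749 (-15.1 dB); phase: φ = 79.9°.

|H| = 0.1749 (-15.1 dB), φ = 79.9°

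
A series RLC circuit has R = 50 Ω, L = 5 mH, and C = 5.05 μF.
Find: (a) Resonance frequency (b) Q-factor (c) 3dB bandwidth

Step 1 — Resonance condition Im(Z)=0 gives ω₀ = 1/√(LC).
Step 2 — ω₀ = 1/√(0.005·5.05e-06) = 6293 rad/s.
Step 3 — f₀ = ω₀/(2π) = 1002 Hz.
Step 4 — Series Q: Q = ω₀L/R = 6293·0.005/50 = 0.6293.
Step 5 — 3dB bandwidth: Δω = ω₀/Q = 1e+04 rad/s; BW = Δω/(2π) = 1592 Hz.

(a) f₀ = 1002 Hz  (b) Q = 0.6293  (c) BW = 1592 Hz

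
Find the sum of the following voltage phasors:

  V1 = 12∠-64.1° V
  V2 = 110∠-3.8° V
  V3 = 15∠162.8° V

Step 1 — Convert each phasor to rectangular form:
  V1 = 12·(cos(-64.1°) + j·sin(-64.1°)) = 5.242 - j10.79 V
  V2 = 110·(cos(-3.8°) + j·sin(-3.8°)) = 109.8 - j7.29 V
  V3 = 15·(cos(162.8°) + j·sin(162.8°)) = -14.33 + j4.436 V
Step 2 — Sum components: V_total = 100.7 - j13.65 V.
Step 3 — Convert to polar: |V_total| = 101.6 V, ∠V_total = -7.7°.

V_total = 101.6∠-7.7° V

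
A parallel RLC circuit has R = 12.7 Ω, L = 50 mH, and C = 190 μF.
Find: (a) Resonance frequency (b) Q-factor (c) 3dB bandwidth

Step 1 — Resonance: ω₀ = 1/√(LC) = 1/√(0.05·0.00019) = 324.4 rad/s.
Step 2 — f₀ = ω₀/(2π) = 51.64 Hz.
Step 3 — Parallel Q: Q = R/(ω₀L) = 12.7/(324.4·0.05) = 0.7829.
Step 4 — Bandwidth: Δω = ω₀/Q = 414.4 rad/s; BW = Δω/(2π) = 65.96 Hz.

(a) f₀ = 51.64 Hz  (b) Q = 0.7829  (c) BW = 65.96 Hz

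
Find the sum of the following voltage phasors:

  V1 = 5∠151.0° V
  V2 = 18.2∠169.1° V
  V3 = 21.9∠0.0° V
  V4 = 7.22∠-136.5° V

Step 1 — Convert each phasor to rectangular form:
  V1 = 5·(cos(151.0°) + j·sin(151.0°)) = -4.373 + j2.424 V
  V2 = 18.2·(cos(169.1°) + j·sin(169.1°)) = -17.87 + j3.442 V
  V3 = 21.9·(cos(0.0°) + j·sin(0.0°)) = 21.9 V
  V4 = 7.22·(cos(-136.5°) + j·sin(-136.5°)) = -5.237 - j4.97 V
Step 2 — Sum components: V_total = -5.582 + j0.8957 V.
Step 3 — Convert to polar: |V_total| = 5.653 V, ∠V_total = 170.9°.

V_total = 5.653∠170.9° V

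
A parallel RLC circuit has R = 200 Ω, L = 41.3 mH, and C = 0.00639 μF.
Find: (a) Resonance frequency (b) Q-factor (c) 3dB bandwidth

Step 1 — Resonance: ω₀ = 1/√(LC) = 1/√(0.0413·6.39e-09) = 6.156e+04 rad/s.
Step 2 — f₀ = ω₀/(2π) = 9797 Hz.
Step 3 — Parallel Q: Q = R/(ω₀L) = 200/(6.156e+04·0.0413) = 0.07867.
Step 4 — Bandwidth: Δω = ω₀/Q = 7.825e+05 rad/s; BW = Δω/(2π) = 1.245e+05 Hz.

(a) f₀ = 9797 Hz  (b) Q = 0.07867  (c) BW = 1.245e+05 Hz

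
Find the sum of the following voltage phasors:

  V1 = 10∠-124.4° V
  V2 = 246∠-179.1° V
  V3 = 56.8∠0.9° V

Step 1 — Convert each phasor to rectangular form:
  V1 = 10·(cos(-124.4°) + j·sin(-124.4°)) = -5.65 - j8.251 V
  V2 = 246·(cos(-179.1°) + j·sin(-179.1°)) = -246 - j3.864 V
  V3 = 56.8·(cos(0.9°) + j·sin(0.9°)) = 56.79 + j0.8922 V
Step 2 — Sum components: V_total = -194.8 - j11.22 V.
Step 3 — Convert to polar: |V_total| = 195.1 V, ∠V_total = -176.7°.

V_total = 195.1∠-176.7° V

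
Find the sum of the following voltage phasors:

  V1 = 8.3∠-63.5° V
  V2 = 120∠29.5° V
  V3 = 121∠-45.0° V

Step 1 — Convert each phasor to rectangular form:
  V1 = 8.3·(cos(-63.5°) + j·sin(-63.5°)) = 3.703 - j7.428 V
  V2 = 120·(cos(29.5°) + j·sin(29.5°)) = 104.4 + j59.09 V
  V3 = 121·(cos(-45.0°) + j·sin(-45.0°)) = 85.56 - j85.56 V
Step 2 — Sum components: V_total = 193.7 - j33.9 V.
Step 3 — Convert to polar: |V_total| = 196.6 V, ∠V_total = -9.9°.

V_total = 196.6∠-9.9° V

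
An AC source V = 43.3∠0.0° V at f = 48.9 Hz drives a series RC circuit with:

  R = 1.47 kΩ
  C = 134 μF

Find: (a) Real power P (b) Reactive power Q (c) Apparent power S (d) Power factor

Step 1 — Angular frequency: ω = 2π·f = 2π·48.9 = 307.2 rad/s.
Step 2 — Component impedances:
  R: Z = R = 1470 Ω
  C: Z = 1/(jωC) = -j/(ω·C) = 0 - j24.29 Ω
Step 3 — Series combination: Z_total = R + C = 1470 - j24.29 Ω = 1470∠-0.9° Ω.
Step 4 — Source phasor: V = 43.3∠0.0° V = 43.3 V.
Step 5 — Current: I = V / Z = 0.02945 + j0.0004866 A = 0.02945∠0.9° A.
Step 6 — Complex power: S = V·I* = 1.275 - j0.02107 VA.
Step 7 — Real power: P = Re(S) = 1.275 W.
Step 8 — Reactive power: Q = Im(S) = -0.02107 VAR.
Step 9 — Apparent power: |S| = 1.275 VA.
Step 10 — Power factor: PF = P/|S| = 0.9999 (leading).

(a) P = 1.275 W  (b) Q = -0.02107 VAR  (c) S = 1.275 VA  (d) PF = 0.9999 (leading)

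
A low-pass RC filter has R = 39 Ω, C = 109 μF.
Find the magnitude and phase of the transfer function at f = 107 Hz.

Step 1 — Angular frequency: ω = 2π·107 = 672.3 rad/s.
Step 2 — Transfer function: H(jω) = 1/(1 + jωRC).
Step 3 — Denominator: 1 + jωRC = 1 + j·672.3·39·0.000109 = 1 + j2.858.
Step 4 — H = 0.1091 - j0.3117.
Step 5 — Magnitude: |H| = 0.3303 (-9.6 dB); phase: φ = -70.7°.

|H| = 0.3303 (-9.6 dB), φ = -70.7°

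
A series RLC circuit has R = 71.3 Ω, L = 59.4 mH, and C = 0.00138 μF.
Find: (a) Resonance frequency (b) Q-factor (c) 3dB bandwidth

Step 1 — Resonance condition Im(Z)=0 gives ω₀ = 1/√(LC).
Step 2 — ω₀ = 1/√(0.0594·1.38e-09) = 1.105e+05 rad/s.
Step 3 — f₀ = ω₀/(2π) = 1.758e+04 Hz.
Step 4 — Series Q: Q = ω₀L/R = 1.105e+05·0.0594/71.3 = 92.02.
Step 5 — 3dB bandwidth: Δω = ω₀/Q = 1200 rad/s; BW = Δω/(2π) = 191 Hz.

(a) f₀ = 1.758e+04 Hz  (b) Q = 92.02  (c) BW = 191 Hz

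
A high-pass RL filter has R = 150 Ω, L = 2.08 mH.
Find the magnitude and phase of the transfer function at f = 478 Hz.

Step 1 — Angular frequency: ω = 2π·478 = 3003 rad/s.
Step 2 — Transfer function: H(jω) = jωL/(R + jωL).
Step 3 — Numerator jωL = j·6.247; denominator R + jωL = 150 + j6.247.
Step 4 — H = 0.001731 + j0.04157.
Step 5 — Magnitude: |H| = 0.04161 (-27.6 dB); phase: φ = 87.6°.

|H| = 0.04161 (-27.6 dB), φ = 87.6°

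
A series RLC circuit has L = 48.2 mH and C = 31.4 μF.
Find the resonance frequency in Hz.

Step 1 — Resonance condition Im(Z)=0 gives ω₀ = 1/√(LC).
Step 2 — ω₀ = 1/√(0.0482·3.14e-05) = 812.9 rad/s.
Step 3 — f₀ = ω₀/(2π) = 129.4 Hz.

f₀ = 129.4 Hz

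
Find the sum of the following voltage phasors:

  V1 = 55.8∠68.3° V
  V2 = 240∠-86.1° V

Step 1 — Convert each phasor to rectangular form:
  V1 = 55.8·(cos(68.3°) + j·sin(68.3°)) = 20.63 + j51.85 V
  V2 = 240·(cos(-86.1°) + j·sin(-86.1°)) = 16.32 - j239.4 V
Step 2 — Sum components: V_total = 36.96 - j187.6 V.
Step 3 — Convert to polar: |V_total| = 191.2 V, ∠V_total = -78.9°.

V_total = 191.2∠-78.9° V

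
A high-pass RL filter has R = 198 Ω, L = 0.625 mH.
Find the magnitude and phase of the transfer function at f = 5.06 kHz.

Step 1 — Angular frequency: ω = 2π·5060 = 3.179e+04 rad/s.
Step 2 — Transfer function: H(jω) = jωL/(R + jωL).
Step 3 — Numerator jωL = j·19.87; denominator R + jωL = 198 + j19.87.
Step 4 — H = 0.009971 + j0.09936.
Step 5 — Magnitude: |H| = 0.09985 (-20.0 dB); phase: φ = 84.3°.

|H| = 0.09985 (-20.0 dB), φ = 84.3°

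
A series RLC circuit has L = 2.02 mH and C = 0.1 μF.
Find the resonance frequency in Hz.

Step 1 — Resonance condition Im(Z)=0 gives ω₀ = 1/√(LC).
Step 2 — ω₀ = 1/√(0.00202·1e-07) = 7.036e+04 rad/s.
Step 3 — f₀ = ω₀/(2π) = 1.12e+04 Hz.

f₀ = 1.12e+04 Hz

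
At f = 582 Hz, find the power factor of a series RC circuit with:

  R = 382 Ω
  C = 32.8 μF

Step 1 — Angular frequency: ω = 2π·f = 2π·582 = 3657 rad/s.
Step 2 — Component impedances:
  R: Z = R = 382 Ω
  C: Z = 1/(jωC) = -j/(ω·C) = 0 - j8.337 Ω
Step 3 — Series combination: Z_total = R + C = 382 - j8.337 Ω = 382.1∠-1.3° Ω.
Step 4 — Power factor: PF = cos(φ) = Re(Z)/|Z| = 382/382.09 = 0.9998.
Step 5 — Type: Im(Z) = -8.337 ⇒ leading (phase φ = -1.3°).

PF = 0.9998 (leading, φ = -1.3°)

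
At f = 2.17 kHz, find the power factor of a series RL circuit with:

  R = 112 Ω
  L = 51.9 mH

Step 1 — Angular frequency: ω = 2π·f = 2π·2170 = 1.363e+04 rad/s.
Step 2 — Component impedances:
  R: Z = R = 112 Ω
  L: Z = jωL = j·1.363e+04·0.0519 = 0 + j707.6 Ω
Step 3 — Series combination: Z_total = R + L = 112 + j707.6 Ω = 716.4∠81.0° Ω.
Step 4 — Power factor: PF = cos(φ) = Re(Z)/|Z| = 112/716.4 = 0.1563.
Step 5 — Type: Im(Z) = 707.6 ⇒ lagging (phase φ = 81.0°).

PF = 0.1563 (lagging, φ = 81.0°)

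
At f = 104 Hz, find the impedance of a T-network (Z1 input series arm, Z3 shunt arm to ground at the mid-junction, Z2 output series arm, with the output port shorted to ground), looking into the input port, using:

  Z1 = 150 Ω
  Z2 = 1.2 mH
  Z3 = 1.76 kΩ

Step 1 — Angular frequency: ω = 2π·f = 2π·104 = 653.5 rad/s.
Step 2 — Component impedances:
  Z1: Z = R = 150 Ω
  Z2: Z = jωL = j·653.5·0.0012 = 0 + j0.7841 Ω
  Z3: Z = R = 1760 Ω
Step 3 — With the output port shorted to ground, the output series arm Z2 runs from the junction to ground; the shunt arm Z3 also runs from the junction to ground. They appear in parallel: Z3 || Z2 = 0.0003494 + j0.7841 Ω.
Step 4 — Series with input arm Z1: Z_in = Z1 + (Z3 || Z2) = 150 + j0.7841 Ω = 150∠0.3° Ω.

Z = 150 + j0.7841 Ω = 150∠0.3° Ω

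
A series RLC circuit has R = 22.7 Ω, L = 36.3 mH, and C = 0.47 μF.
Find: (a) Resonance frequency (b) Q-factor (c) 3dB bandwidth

Step 1 — Resonance condition Im(Z)=0 gives ω₀ = 1/√(LC).
Step 2 — ω₀ = 1/√(0.0363·4.7e-07) = 7656 rad/s.
Step 3 — f₀ = ω₀/(2π) = 1218 Hz.
Step 4 — Series Q: Q = ω₀L/R = 7656·0.0363/22.7 = 12.24.
Step 5 — 3dB bandwidth: Δω = ω₀/Q = 625.3 rad/s; BW = Δω/(2π) = 99.53 Hz.

(a) f₀ = 1218 Hz  (b) Q = 12.24  (c) BW = 99.53 Hz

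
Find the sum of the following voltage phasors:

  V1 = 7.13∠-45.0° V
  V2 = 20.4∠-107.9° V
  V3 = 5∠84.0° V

Step 1 — Convert each phasor to rectangular form:
  V1 = 7.13·(cos(-45.0°) + j·sin(-45.0°)) = 5.042 - j5.042 V
  V2 = 20.4·(cos(-107.9°) + j·sin(-107.9°)) = -6.27 - j19.41 V
  V3 = 5·(cos(84.0°) + j·sin(84.0°)) = 0.5226 + j4.973 V
Step 2 — Sum components: V_total = -0.7058 - j19.48 V.
Step 3 — Convert to polar: |V_total| = 19.49 V, ∠V_total = -92.1°.

V_total = 19.49∠-92.1° V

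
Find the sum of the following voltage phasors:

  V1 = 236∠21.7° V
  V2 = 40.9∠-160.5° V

Step 1 — Convert each phasor to rectangular form:
  V1 = 236·(cos(21.7°) + j·sin(21.7°)) = 219.3 + j87.26 V
  V2 = 40.9·(cos(-160.5°) + j·sin(-160.5°)) = -38.55 - j13.65 V
Step 2 — Sum components: V_total = 180.7 + j73.61 V.
Step 3 — Convert to polar: |V_total| = 195.1 V, ∠V_total = 22.2°.

V_total = 195.1∠22.2° V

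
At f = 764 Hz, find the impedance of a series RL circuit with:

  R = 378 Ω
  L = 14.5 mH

Step 1 — Angular frequency: ω = 2π·f = 2π·764 = 4800 rad/s.
Step 2 — Component impedances:
  R: Z = R = 378 Ω
  L: Z = jωL = j·4800·0.0145 = 0 + j69.61 Ω
Step 3 — Series combination: Z_total = R + L = 378 + j69.61 Ω = 384.4∠10.4° Ω.

Z = 378 + j69.61 Ω = 384.4∠10.4° Ω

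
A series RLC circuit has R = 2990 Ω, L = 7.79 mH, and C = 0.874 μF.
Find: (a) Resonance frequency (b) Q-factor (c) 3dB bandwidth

Step 1 — Resonance: ω₀ = 1/√(LC) = 1/√(0.00779·8.74e-07) = 1.212e+04 rad/s.
Step 2 — f₀ = ω₀/(2π) = 1929 Hz.
Step 3 — Series Q: Q = ω₀L/R = 1.212e+04·0.00779/2990 = 0.03157.
Step 4 — Bandwidth: Δω = ω₀/Q = 3.838e+05 rad/s; BW = Δω/(2π) = 6.109e+04 Hz.

(a) f₀ = 1929 Hz  (b) Q = 0.03157  (c) BW = 6.109e+04 Hz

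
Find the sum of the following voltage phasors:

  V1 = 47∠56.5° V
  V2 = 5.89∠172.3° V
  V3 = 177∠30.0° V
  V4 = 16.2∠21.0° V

Step 1 — Convert each phasor to rectangular form:
  V1 = 47·(cos(56.5°) + j·sin(56.5°)) = 25.94 + j39.19 V
  V2 = 5.89·(cos(172.3°) + j·sin(172.3°)) = -5.837 + j0.7892 V
  V3 = 177·(cos(30.0°) + j·sin(30.0°)) = 153.3 + j88.5 V
  V4 = 16.2·(cos(21.0°) + j·sin(21.0°)) = 15.12 + j5.806 V
Step 2 — Sum components: V_total = 188.5 + j134.3 V.
Step 3 — Convert to polar: |V_total| = 231.5 V, ∠V_total = 35.5°.

V_total = 231.5∠35.5° V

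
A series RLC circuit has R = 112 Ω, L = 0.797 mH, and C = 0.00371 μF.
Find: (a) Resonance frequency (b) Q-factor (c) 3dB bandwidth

Step 1 — Resonance: ω₀ = 1/√(LC) = 1/√(0.000797·3.71e-09) = 5.815e+05 rad/s.
Step 2 — f₀ = ω₀/(2π) = 9.256e+04 Hz.
Step 3 — Series Q: Q = ω₀L/R = 5.815e+05·0.000797/112 = 4.138.
Step 4 — Bandwidth: Δω = ω₀/Q = 1.405e+05 rad/s; BW = Δω/(2π) = 2.237e+04 Hz.

(a) f₀ = 9.256e+04 Hz  (b) Q = 4.138  (c) BW = 2.237e+04 Hz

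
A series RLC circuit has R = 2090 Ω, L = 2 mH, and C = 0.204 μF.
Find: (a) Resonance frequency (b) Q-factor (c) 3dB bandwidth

Step 1 — Resonance condition Im(Z)=0 gives ω₀ = 1/√(LC).
Step 2 — ω₀ = 1/√(0.002·2.04e-07) = 4.951e+04 rad/s.
Step 3 — f₀ = ω₀/(2π) = 7879 Hz.
Step 4 — Series Q: Q = ω₀L/R = 4.951e+04·0.002/2090 = 0.04738.
Step 5 — 3dB bandwidth: Δω = ω₀/Q = 1.045e+06 rad/s; BW = Δω/(2π) = 1.663e+05 Hz.

(a) f₀ = 7879 Hz  (b) Q = 0.04738  (c) BW = 1.663e+05 Hz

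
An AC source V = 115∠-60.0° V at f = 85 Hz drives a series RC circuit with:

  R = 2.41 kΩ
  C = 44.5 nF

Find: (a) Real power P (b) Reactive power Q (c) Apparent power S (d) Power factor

Step 1 — Angular frequency: ω = 2π·f = 2π·85 = 534.1 rad/s.
Step 2 — Component impedances:
  R: Z = R = 2410 Ω
  C: Z = 1/(jωC) = -j/(ω·C) = 0 - j4.208e+04 Ω
Step 3 — Series combination: Z_total = R + C = 2410 - j4.208e+04 Ω = 4.215e+04∠-86.7° Ω.
Step 4 — Source phasor: V = 115∠-60.0° V = 57.5 - j99.59 V.
Step 5 — Current: I = V / Z = 0.002437 + j0.001227 A = 0.002729∠26.7° A.
Step 6 — Complex power: S = V·I* = 0.01794 - j0.3133 VA.
Step 7 — Real power: P = Re(S) = 0.01794 W.
Step 8 — Reactive power: Q = Im(S) = -0.3133 VAR.
Step 9 — Apparent power: |S| = 0.3138 VA.
Step 10 — Power factor: PF = P/|S| = 0.05718 (leading).

(a) P = 0.01794 W  (b) Q = -0.3133 VAR  (c) S = 0.3138 VA  (d) PF = 0.05718 (leading)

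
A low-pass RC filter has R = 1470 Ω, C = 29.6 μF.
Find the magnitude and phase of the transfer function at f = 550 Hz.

Step 1 — Angular frequency: ω = 2π·550 = 3456 rad/s.
Step 2 — Transfer function: H(jω) = 1/(1 + jωRC).
Step 3 — Denominator: 1 + jωRC = 1 + j·3456·1470·2.96e-05 = 1 + j150.4.
Step 4 — H = 4.423e-05 - j0.00665.
Step 5 — Magnitude: |H| = 0.00665 (-43.5 dB); phase: φ = -89.6°.

|H| = 0.00665 (-43.5 dB), φ = -89.6°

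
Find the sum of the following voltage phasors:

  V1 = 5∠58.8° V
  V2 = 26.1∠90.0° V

Step 1 — Convert each phasor to rectangular form:
  V1 = 5·(cos(58.8°) + j·sin(58.8°)) = 2.59 + j4.277 V
  V2 = 26.1·(cos(90.0°) + j·sin(90.0°)) = 0 + j26.1 V
Step 2 — Sum components: V_total = 2.59 + j30.38 V.
Step 3 — Convert to polar: |V_total| = 30.49 V, ∠V_total = 85.1°.

V_total = 30.49∠85.1° V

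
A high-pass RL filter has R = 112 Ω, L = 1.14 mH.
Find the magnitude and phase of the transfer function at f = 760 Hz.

Step 1 — Angular frequency: ω = 2π·760 = 4775 rad/s.
Step 2 — Transfer function: H(jω) = jωL/(R + jωL).
Step 3 — Numerator jωL = j·5.444; denominator R + jωL = 112 + j5.444.
Step 4 — H = 0.002357 + j0.04849.
Step 5 — Magnitude: |H| = 0.04855 (-26.3 dB); phase: φ = 87.2°.

|H| = 0.04855 (-26.3 dB), φ = 87.2°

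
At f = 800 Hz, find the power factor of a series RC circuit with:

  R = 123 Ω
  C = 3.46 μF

Step 1 — Angular frequency: ω = 2π·f = 2π·800 = 5027 rad/s.
Step 2 — Component impedances:
  R: Z = R = 123 Ω
  C: Z = 1/(jωC) = -j/(ω·C) = 0 - j57.5 Ω
Step 3 — Series combination: Z_total = R + C = 123 - j57.5 Ω = 135.8∠-25.1° Ω.
Step 4 — Power factor: PF = cos(φ) = Re(Z)/|Z| = 123/135.78 = 0.9059.
Step 5 — Type: Im(Z) = -57.5 ⇒ leading (phase φ = -25.1°).

PF = 0.9059 (leading, φ = -25.1°)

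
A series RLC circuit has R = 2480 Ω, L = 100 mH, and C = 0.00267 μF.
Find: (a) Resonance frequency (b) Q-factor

Step 1 — Resonance condition Im(Z)=0 gives ω₀ = 1/√(LC).
Step 2 — ω₀ = 1/√(0.1·2.67e-09) = 6.12e+04 rad/s.
Step 3 — f₀ = ω₀/(2π) = 9740 Hz.
Step 4 — Series Q: Q = ω₀L/R = 6.12e+04·0.1/2480 = 2.468.

(a) f₀ = 9740 Hz  (b) Q = 2.468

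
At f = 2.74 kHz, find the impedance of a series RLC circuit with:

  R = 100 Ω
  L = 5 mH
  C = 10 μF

Step 1 — Angular frequency: ω = 2π·f = 2π·2740 = 1.722e+04 rad/s.
Step 2 — Component impedances:
  R: Z = R = 100 Ω
  L: Z = jωL = j·1.722e+04·0.005 = 0 + j86.08 Ω
  C: Z = 1/(jωC) = -j/(ω·C) = 0 - j5.809 Ω
Step 3 — Series combination: Z_total = R + L + C = 100 + j80.27 Ω = 128.2∠38.8° Ω.

Z = 100 + j80.27 Ω = 128.2∠38.8° Ω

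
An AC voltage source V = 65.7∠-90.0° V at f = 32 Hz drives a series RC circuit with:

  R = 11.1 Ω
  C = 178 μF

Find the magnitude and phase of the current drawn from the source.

Step 1 — Angular frequency: ω = 2π·f = 2π·32 = 201.1 rad/s.
Step 2 — Component impedances:
  R: Z = R = 11.1 Ω
  C: Z = 1/(jωC) = -j/(ω·C) = 0 - j27.94 Ω
Step 3 — Series combination: Z_total = R + C = 11.1 - j27.94 Ω = 30.07∠-68.3° Ω.
Step 4 — Source phasor: V = 65.7∠-90.0° V = 0 - j65.7 V.
Step 5 — Ohm's law: I = V / Z_total = (0 - j65.7) / (11.1 - j27.94) = 2.031 - j0.8068 A.
Step 6 — Convert to polar: |I| = 2.185 A, ∠I = -21.7°.

I = 2.185∠-21.7° A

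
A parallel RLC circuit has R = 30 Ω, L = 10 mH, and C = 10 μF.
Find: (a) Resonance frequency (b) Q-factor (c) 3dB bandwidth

Step 1 — Resonance: ω₀ = 1/√(LC) = 1/√(0.01·1e-05) = 3162 rad/s.
Step 2 — f₀ = ω₀/(2π) = 503.3 Hz.
Step 3 — Parallel Q: Q = R/(ω₀L) = 30/(3162·0.01) = 0.9487.
Step 4 — Bandwidth: Δω = ω₀/Q = 3333 rad/s; BW = Δω/(2π) = 530.5 Hz.

(a) f₀ = 503.3 Hz  (b) Q = 0.9487  (c) BW = 530.5 Hz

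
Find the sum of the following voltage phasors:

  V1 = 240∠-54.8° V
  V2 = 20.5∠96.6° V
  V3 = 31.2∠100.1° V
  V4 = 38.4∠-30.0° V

Step 1 — Convert each phasor to rectangular form:
  V1 = 240·(cos(-54.8°) + j·sin(-54.8°)) = 138.3 - j196.1 V
  V2 = 20.5·(cos(96.6°) + j·sin(96.6°)) = -2.356 + j20.36 V
  V3 = 31.2·(cos(100.1°) + j·sin(100.1°)) = -5.471 + j30.72 V
  V4 = 38.4·(cos(-30.0°) + j·sin(-30.0°)) = 33.26 - j19.2 V
Step 2 — Sum components: V_total = 163.8 - j164.2 V.
Step 3 — Convert to polar: |V_total| = 231.9 V, ∠V_total = -45.1°.

V_total = 231.9∠-45.1° V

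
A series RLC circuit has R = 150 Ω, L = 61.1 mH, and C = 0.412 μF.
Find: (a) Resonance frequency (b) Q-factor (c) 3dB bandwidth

Step 1 — Resonance condition Im(Z)=0 gives ω₀ = 1/√(LC).
Step 2 — ω₀ = 1/√(0.0611·4.12e-07) = 6303 rad/s.
Step 3 — f₀ = ω₀/(2π) = 1003 Hz.
Step 4 — Series Q: Q = ω₀L/R = 6303·0.0611/150 = 2.567.
Step 5 — 3dB bandwidth: Δω = ω₀/Q = 2455 rad/s; BW = Δω/(2π) = 390.7 Hz.

(a) f₀ = 1003 Hz  (b) Q = 2.567  (c) BW = 390.7 Hz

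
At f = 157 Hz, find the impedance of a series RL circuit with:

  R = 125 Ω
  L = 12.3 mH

Step 1 — Angular frequency: ω = 2π·f = 2π·157 = 986.5 rad/s.
Step 2 — Component impedances:
  R: Z = R = 125 Ω
  L: Z = jωL = j·986.5·0.0123 = 0 + j12.13 Ω
Step 3 — Series combination: Z_total = R + L = 125 + j12.13 Ω = 125.6∠5.5° Ω.

Z = 125 + j12.13 Ω = 125.6∠5.5° Ω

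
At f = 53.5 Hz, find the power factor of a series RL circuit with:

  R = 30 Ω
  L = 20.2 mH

Step 1 — Angular frequency: ω = 2π·f = 2π·53.5 = 336.2 rad/s.
Step 2 — Component impedances:
  R: Z = R = 30 Ω
  L: Z = jωL = j·336.2·0.0202 = 0 + j6.79 Ω
Step 3 — Series combination: Z_total = R + L = 30 + j6.79 Ω = 30.76∠12.8° Ω.
Step 4 — Power factor: PF = cos(φ) = Re(Z)/|Z| = 30/30.76 = 0.9753.
Step 5 — Type: Im(Z) = 6.79 ⇒ lagging (phase φ = 12.8°).

PF = 0.9753 (lagging, φ = 12.8°)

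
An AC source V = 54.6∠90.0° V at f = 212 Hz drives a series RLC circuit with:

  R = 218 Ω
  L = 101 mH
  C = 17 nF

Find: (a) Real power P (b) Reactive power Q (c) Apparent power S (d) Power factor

Step 1 — Angular frequency: ω = 2π·f = 2π·212 = 1332 rad/s.
Step 2 — Component impedances:
  R: Z = R = 218 Ω
  L: Z = jωL = j·1332·0.101 = 0 + j134.5 Ω
  C: Z = 1/(jωC) = -j/(ω·C) = 0 - j4.416e+04 Ω
Step 3 — Series combination: Z_total = R + L + C = 218 - j4.403e+04 Ω = 4.403e+04∠-89.7° Ω.
Step 4 — Source phasor: V = 54.6∠90.0° V = 0 + j54.6 V.
Step 5 — Current: I = V / Z = -0.00124 + j6.141e-06 A = 0.00124∠179.7° A.
Step 6 — Complex power: S = V·I* = 0.0003353 - j0.06771 VA.
Step 7 — Real power: P = Re(S) = 0.0003353 W.
Step 8 — Reactive power: Q = Im(S) = -0.06771 VAR.
Step 9 — Apparent power: |S| = 0.06771 VA.
Step 10 — Power factor: PF = P/|S| = 0.004952 (leading).

(a) P = 0.0003353 W  (b) Q = -0.06771 VAR  (c) S = 0.06771 VA  (d) PF = 0.004952 (leading)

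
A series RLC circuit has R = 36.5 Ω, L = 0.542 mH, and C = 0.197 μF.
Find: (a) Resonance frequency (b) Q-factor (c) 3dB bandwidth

Step 1 — Resonance condition Im(Z)=0 gives ω₀ = 1/√(LC).
Step 2 — ω₀ = 1/√(0.000542·1.97e-07) = 9.678e+04 rad/s.
Step 3 — f₀ = ω₀/(2π) = 1.54e+04 Hz.
Step 4 — Series Q: Q = ω₀L/R = 9.678e+04·0.000542/36.5 = 1.437.
Step 5 — 3dB bandwidth: Δω = ω₀/Q = 6.734e+04 rad/s; BW = Δω/(2π) = 1.072e+04 Hz.

(a) f₀ = 1.54e+04 Hz  (b) Q = 1.437  (c) BW = 1.072e+04 Hz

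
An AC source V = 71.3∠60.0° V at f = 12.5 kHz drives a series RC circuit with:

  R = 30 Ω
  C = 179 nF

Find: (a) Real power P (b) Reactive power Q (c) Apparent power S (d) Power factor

Step 1 — Angular frequency: ω = 2π·f = 2π·1.25e+04 = 7.854e+04 rad/s.
Step 2 — Component impedances:
  R: Z = R = 30 Ω
  C: Z = 1/(jωC) = -j/(ω·C) = 0 - j71.13 Ω
Step 3 — Series combination: Z_total = R + C = 30 - j71.13 Ω = 77.2∠-67.1° Ω.
Step 4 — Source phasor: V = 71.3∠60.0° V = 35.65 + j61.75 V.
Step 5 — Current: I = V / Z = -0.5575 + j0.7363 A = 0.9236∠127.1° A.
Step 6 — Complex power: S = V·I* = 25.59 - j60.68 VA.
Step 7 — Real power: P = Re(S) = 25.59 W.
Step 8 — Reactive power: Q = Im(S) = -60.68 VAR.
Step 9 — Apparent power: |S| = 65.85 VA.
Step 10 — Power factor: PF = P/|S| = 0.3886 (leading).

(a) P = 25.59 W  (b) Q = -60.68 VAR  (c) S = 65.85 VA  (d) PF = 0.3886 (leading)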